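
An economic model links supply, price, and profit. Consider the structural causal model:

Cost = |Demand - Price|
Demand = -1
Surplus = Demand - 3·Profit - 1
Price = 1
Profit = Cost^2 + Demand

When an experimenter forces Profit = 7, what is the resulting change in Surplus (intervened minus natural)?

-12

Intervening sets Profit = 7 and removes its equation (Profit = Cost^2 + Demand).
Surplus = Demand - 3·Profit - 1  [with Demand=-1, Profit=7]  = -23
Without intervention: Cost = |Demand - Price|  [with Demand=-1, Price=1]  = 2; Profit = Cost^2 + Demand  [with Cost=2, Demand=-1]  = 3; Surplus = Demand - 3·Profit - 1  [with Demand=-1, Profit=3]  = -11.
Change = -23 − (-11) = -12.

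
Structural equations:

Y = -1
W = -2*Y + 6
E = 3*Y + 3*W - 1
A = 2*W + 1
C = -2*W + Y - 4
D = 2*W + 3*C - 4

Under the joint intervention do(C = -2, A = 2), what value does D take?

Setting C = -2, A = 2 by intervention discards those variables' equations.
W = -2*Y + 6  [with Y=-1]  = 8
D = 2*W + 3*C - 4  [with W=8, C=-2]  = 6

6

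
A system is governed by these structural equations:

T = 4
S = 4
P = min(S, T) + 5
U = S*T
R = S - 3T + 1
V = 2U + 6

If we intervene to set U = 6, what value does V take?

18

Under do(U=6), the mechanism U = S*T is discarded; U is fixed at 6.
V = 2U + 6  [with U=6]  = 18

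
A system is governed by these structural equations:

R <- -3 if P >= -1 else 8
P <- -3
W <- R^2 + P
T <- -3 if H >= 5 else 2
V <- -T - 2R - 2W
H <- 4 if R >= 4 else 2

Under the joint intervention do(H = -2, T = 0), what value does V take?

-138

Setting H = -2, T = 0 by intervention discards those variables' equations.
R = -3 if P >= -1 else 8  [with P=-3]  = 8
W = R^2 + P  [with R=8, P=-3]  = 61
V = -T - 2R - 2W  [with T=0, R=8, W=61]  = -138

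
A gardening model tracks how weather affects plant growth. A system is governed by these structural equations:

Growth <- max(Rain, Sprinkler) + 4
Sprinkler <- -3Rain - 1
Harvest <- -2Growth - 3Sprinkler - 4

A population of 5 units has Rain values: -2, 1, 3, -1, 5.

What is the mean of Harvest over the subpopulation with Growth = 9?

Conditioning on Growth=9 selects the 2 unit(s) with Rain ∈ {-2, 5}. Their Harvest values: -37, 26. Mean = -5.5.

-5.5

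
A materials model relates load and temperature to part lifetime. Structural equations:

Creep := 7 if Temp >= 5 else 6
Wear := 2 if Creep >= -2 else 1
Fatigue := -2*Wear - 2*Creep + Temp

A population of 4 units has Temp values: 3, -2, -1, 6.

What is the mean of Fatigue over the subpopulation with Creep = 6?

Conditioning on Creep=6 selects the 3 unit(s) with Temp ∈ {3, -2, -1}. Their Fatigue values: -13, -18, -17. Mean = -16.

-16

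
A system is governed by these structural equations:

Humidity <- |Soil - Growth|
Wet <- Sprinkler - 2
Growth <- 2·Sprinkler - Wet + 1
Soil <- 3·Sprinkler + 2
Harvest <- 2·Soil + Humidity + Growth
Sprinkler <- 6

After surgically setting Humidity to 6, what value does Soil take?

Under do(Humidity=6), the mechanism Humidity <- |Soil - Growth| is discarded; Humidity is fixed at 6.
No directed path runs from Humidity to Soil, so Soil keeps its natural value.
Soil = 3·Sprinkler + 2  [with Sprinkler=6]  = 20

20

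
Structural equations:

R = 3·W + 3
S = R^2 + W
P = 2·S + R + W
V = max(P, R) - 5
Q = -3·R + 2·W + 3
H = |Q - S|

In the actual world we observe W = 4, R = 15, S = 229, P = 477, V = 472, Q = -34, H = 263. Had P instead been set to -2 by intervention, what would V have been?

10

Intervening sets P = -2 and removes its equation (P = 2·S + R + W).
R = 3·W + 3  [with W=4]  = 15
V = max(P, R) - 5  [with P=-2, R=15]  = 10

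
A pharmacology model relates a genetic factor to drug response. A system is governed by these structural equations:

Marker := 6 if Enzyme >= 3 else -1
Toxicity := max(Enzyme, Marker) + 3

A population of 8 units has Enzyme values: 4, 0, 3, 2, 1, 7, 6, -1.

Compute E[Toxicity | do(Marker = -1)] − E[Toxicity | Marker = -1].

2.25

Every unit gets Marker=-1 under the intervention. Toxicity values become 7, 3, 6, 5, 4, 10, 9, 2; E[Toxicity|do(Marker=-1)] = 5.75.
Observing Marker=-1 restricts to units where Marker's equation naturally yields -1: Enzyme ∈ {0, 2, 1, -1}. In that subpopulation Toxicity = 3, 5, 4, 2, mean 3.5.
Difference = 5.75 − 3.5 = 2.25.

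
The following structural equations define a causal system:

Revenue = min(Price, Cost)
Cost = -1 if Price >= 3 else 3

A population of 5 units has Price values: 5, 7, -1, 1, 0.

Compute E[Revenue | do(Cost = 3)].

do(Cost=3) breaks Cost's dependence on Price. With Cost=3 fixed, Revenue across the units is 3, 3, -1, 1, 0, mean 1.2.

1.2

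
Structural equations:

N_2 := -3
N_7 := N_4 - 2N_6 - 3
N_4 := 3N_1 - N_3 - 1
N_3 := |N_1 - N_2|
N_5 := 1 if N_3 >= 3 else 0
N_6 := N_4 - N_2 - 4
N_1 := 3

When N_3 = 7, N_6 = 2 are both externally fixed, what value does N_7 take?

Under do(N_3 = 7, N_6 = 2), each intervened variable's structural equation is replaced by its fixed value.
N_4 = 3N_1 - N_3 - 1  [with N_1=3, N_3=7]  = 1
N_7 = N_4 - 2N_6 - 3  [with N_4=1, N_6=2]  = -6

-6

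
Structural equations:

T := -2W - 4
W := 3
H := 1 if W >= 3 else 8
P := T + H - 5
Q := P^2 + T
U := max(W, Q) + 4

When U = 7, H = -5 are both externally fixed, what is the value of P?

-20

Under do(U = 7, H = -5), each intervened variable's structural equation is replaced by its fixed value.
T = -2W - 4  [with W=3]  = -10
P = T + H - 5  [with T=-10, H=-5]  = -20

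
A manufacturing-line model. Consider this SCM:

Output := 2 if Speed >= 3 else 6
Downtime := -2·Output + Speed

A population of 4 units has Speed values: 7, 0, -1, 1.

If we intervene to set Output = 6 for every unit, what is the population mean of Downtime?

do(Output=6) breaks Output's dependence on Speed. With Output=6 fixed, Downtime across the units is -5, -12, -13, -11, mean -10.25.

-10.25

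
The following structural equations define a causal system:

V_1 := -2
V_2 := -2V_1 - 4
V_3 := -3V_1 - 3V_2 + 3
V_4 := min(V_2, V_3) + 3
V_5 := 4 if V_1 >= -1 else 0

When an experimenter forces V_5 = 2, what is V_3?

9

do(V_5=2) replaces the equation V_5 := 4 if V_1 >= -1 else 0 with the constant V_5 = 2.
V_3 is not downstream of the intervention, so its value is determined by the original equations.
V_2 = -2V_1 - 4  [with V_1=-2]  = 0
V_3 = -3V_1 - 3V_2 + 3  [with V_1=-2, V_2=0]  = 9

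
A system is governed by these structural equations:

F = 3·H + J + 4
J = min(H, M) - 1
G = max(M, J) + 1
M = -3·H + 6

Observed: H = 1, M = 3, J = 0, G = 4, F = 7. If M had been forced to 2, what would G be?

Under do(M=2), the mechanism M = -3·H + 6 is discarded; M is fixed at 2.
J = min(H, M) - 1  [with H=1, M=2]  = 0
G = max(M, J) + 1  [with M=2, J=0]  = 3

3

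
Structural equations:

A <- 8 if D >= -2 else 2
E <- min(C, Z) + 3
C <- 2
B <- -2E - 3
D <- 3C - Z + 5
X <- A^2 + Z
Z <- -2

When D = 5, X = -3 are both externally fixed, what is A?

Setting D = 5, X = -3 by intervention discards those variables' equations.
A = 8 if D >= -2 else 2  [with D=5]  = 8

8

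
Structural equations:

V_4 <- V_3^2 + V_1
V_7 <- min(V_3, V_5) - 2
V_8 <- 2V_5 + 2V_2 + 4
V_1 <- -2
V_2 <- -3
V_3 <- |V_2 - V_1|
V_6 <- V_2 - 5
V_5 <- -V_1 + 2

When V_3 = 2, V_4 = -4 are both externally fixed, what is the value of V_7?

0

Under do(V_3 = 2, V_4 = -4), each intervened variable's structural equation is replaced by its fixed value.
V_5 = -V_1 + 2  [with V_1=-2]  = 4
V_7 = min(V_3, V_5) - 2  [with V_3=2, V_5=4]  = 0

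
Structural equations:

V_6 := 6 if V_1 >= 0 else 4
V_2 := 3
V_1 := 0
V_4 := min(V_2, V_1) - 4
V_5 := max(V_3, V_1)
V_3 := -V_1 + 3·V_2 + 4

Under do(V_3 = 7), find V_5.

do(V_3=7) replaces the equation V_3 := -V_1 + 3·V_2 + 4 with the constant V_3 = 7.
V_5 = max(V_3, V_1)  [with V_3=7, V_1=0]  = 7

7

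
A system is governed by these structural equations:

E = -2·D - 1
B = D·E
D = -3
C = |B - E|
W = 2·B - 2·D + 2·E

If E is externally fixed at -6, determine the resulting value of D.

Under do(E=-6), the mechanism E = -2·D - 1 is discarded; E is fixed at -6.
D is not downstream of the intervention, so its value is determined by the original equations.

-3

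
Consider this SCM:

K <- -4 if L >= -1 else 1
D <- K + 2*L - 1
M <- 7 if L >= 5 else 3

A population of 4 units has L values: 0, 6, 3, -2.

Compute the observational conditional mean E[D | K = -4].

1

Conditioning on K=-4 selects the 3 unit(s) with L ∈ {0, 6, 3}. Their D values: -5, 7, 1. Mean = 1.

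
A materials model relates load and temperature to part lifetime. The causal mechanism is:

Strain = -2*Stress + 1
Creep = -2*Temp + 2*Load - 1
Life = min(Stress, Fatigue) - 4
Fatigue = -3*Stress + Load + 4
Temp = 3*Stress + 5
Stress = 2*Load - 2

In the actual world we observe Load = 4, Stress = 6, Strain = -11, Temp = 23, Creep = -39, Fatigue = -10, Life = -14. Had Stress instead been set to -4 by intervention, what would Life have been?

-8

Under do(Stress=-4), the mechanism Stress = 2*Load - 2 is discarded; Stress is fixed at -4.
Fatigue = -3*Stress + Load + 4  [with Stress=-4, Load=4]  = 20
Life = min(Stress, Fatigue) - 4  [with Stress=-4, Fatigue=20]  = -8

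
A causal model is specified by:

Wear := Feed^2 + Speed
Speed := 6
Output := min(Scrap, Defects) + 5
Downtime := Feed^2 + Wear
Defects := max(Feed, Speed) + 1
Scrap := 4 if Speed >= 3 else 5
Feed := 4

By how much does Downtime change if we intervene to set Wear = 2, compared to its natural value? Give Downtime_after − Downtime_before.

The intervention breaks the incoming arrows to Wear: Wear := Feed^2 + Speed no longer applies, and Wear = 2.
Downtime = Feed^2 + Wear  [with Feed=4, Wear=2]  = 18
Without intervention: Wear = Feed^2 + Speed  [with Feed=4, Speed=6]  = 22; Downtime = Feed^2 + Wear  [with Feed=4, Wear=22]  = 38.
Change = 18 − 38 = -20.

-20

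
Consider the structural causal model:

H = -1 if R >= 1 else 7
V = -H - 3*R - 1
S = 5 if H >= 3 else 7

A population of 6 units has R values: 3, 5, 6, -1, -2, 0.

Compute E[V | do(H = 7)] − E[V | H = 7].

-8.5

Under do(H=7), H's equation is replaced by H=7 for every unit. Per-unit V: -17, -23, -26, -5, -2, -8. Mean = -13.5.
Conditioning on H=7 selects the 3 unit(s) with R ∈ {-1, -2, 0}. Their V values: -5, -2, -8. Mean = -5.
Difference = -13.5 − (-5) = -8.5.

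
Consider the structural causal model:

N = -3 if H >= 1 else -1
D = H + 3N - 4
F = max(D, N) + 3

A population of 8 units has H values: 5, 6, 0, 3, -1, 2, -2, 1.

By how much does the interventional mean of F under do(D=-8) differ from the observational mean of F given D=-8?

-0.25

do(D=-8) breaks D's dependence on H. With D=-8 fixed, F across the units is 0, 0, 2, 0, 2, 0, 2, 0, mean 0.75.
E[F|D=-8] averages over only the 2 units with D=-8 (H = 5, -1): F = 0, 2, mean 1.
Difference = 0.75 − 1 = -0.25.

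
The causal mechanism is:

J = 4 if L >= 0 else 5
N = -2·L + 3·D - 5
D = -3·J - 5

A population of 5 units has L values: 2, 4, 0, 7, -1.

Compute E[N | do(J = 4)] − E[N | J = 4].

Every unit gets J=4 under the intervention. N values become -60, -64, -56, -70, -54; E[N|do(J=4)] = -60.8.
Conditioning on J=4 selects the 4 unit(s) with L ∈ {2, 4, 0, 7}. Their N values: -60, -64, -56, -70. Mean = -62.5.
Difference = -60.8 − (-62.5) = 1.7.

1.7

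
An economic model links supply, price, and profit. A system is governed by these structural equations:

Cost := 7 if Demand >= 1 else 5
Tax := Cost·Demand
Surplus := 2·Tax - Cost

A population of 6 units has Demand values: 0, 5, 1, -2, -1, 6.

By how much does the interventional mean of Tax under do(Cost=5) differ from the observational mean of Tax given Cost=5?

12.5

The intervention sets Cost=5 in all 6 units regardless of Demand. Recomputing Tax per unit gives 0, 25, 5, -10, -5, 30; average 7.5.
Conditioning on Cost=5 selects the 3 unit(s) with Demand ∈ {0, -2, -1}. Their Tax values: 0, -10, -5. Mean = -5.
Difference = 7.5 − (-5) = 12.5.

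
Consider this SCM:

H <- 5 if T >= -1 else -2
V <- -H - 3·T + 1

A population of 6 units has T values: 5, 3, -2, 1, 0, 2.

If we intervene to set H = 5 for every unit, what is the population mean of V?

-8.5

Under do(H=5), H's equation is replaced by H=5 for every unit. Per-unit V: -19, -13, 2, -7, -4, -10. Mean = -8.5.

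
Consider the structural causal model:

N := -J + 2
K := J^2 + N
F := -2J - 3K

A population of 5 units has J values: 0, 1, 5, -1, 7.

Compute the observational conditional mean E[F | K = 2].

E[F|K=2] averages over only the 2 units with K=2 (J = 0, 1): F = -6, -8, mean -7.

-7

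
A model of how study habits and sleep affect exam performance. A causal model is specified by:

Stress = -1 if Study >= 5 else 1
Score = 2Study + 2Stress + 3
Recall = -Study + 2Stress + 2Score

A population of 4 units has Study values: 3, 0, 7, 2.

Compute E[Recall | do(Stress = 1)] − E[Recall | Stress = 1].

Under do(Stress=1), Stress's equation is replaced by Stress=1 for every unit. Per-unit Recall: 21, 12, 33, 18. Mean = 21.
Conditioning on Stress=1 selects the 3 unit(s) with Study ∈ {3, 0, 2}. Their Recall values: 21, 12, 18. Mean = 17.
Difference = 21 − 17 = 4.

4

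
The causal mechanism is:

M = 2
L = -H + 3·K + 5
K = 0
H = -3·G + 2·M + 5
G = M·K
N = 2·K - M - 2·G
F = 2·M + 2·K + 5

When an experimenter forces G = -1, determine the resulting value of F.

Under do(G=-1), the mechanism G = M·K is discarded; G is fixed at -1.
Since F is not a descendant of the intervened variable, it is unaffected.
F = 2·M + 2·K + 5  [with M=2, K=0]  = 9

9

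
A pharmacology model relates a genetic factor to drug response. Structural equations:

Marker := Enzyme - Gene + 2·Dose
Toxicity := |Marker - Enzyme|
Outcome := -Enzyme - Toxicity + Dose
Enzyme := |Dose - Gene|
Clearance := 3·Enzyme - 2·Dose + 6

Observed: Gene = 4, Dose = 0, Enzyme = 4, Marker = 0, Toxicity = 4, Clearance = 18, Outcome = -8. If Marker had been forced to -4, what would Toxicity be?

8

Intervening sets Marker = -4 and removes its equation (Marker := Enzyme - Gene + 2·Dose).
Enzyme = |Dose - Gene|  [with Dose=0, Gene=4]  = 4
Toxicity = |Marker - Enzyme|  [with Marker=-4, Enzyme=4]  = 8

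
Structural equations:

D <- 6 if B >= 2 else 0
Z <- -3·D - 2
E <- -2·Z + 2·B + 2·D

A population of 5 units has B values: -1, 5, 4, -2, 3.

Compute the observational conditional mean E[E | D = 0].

1

Conditioning on D=0 selects the 2 unit(s) with B ∈ {-1, -2}. Their E values: 2, 0. Mean = 1.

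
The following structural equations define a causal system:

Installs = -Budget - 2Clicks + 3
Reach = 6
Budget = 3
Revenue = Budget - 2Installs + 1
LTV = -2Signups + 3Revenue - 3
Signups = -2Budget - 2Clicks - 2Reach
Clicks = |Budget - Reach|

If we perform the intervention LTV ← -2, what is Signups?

The intervention breaks the incoming arrows to LTV: LTV = -2Signups + 3Revenue - 3 no longer applies, and LTV = -2.
Signups is not downstream of the intervention, so its value is determined by the original equations.
Clicks = |Budget - Reach|  [with Budget=3, Reach=6]  = 3
Signups = -2Budget - 2Clicks - 2Reach  [with Budget=3, Clicks=3, Reach=6]  = -24

-24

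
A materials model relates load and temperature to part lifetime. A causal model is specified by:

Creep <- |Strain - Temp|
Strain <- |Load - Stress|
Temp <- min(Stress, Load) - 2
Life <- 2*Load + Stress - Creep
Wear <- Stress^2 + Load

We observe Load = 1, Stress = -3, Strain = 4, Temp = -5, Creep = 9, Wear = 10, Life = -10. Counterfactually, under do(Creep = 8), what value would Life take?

-9

Under do(Creep=8), the mechanism Creep <- |Strain - Temp| is discarded; Creep is fixed at 8.
Life = 2*Load + Stress - Creep  [with Load=1, Stress=-3, Creep=8]  = -9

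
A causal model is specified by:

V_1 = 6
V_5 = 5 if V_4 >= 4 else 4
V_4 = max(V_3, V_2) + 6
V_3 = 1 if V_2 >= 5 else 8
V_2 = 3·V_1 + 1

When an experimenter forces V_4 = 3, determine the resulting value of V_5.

4

Intervening sets V_4 = 3 and removes its equation (V_4 = max(V_3, V_2) + 6).
V_5 = 5 if V_4 >= 4 else 4  [with V_4=3]  = 4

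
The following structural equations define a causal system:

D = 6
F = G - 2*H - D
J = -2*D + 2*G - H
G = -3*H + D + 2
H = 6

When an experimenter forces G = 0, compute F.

do(G=0) replaces the equation G = -3*H + D + 2 with the constant G = 0.
F = G - 2*H - D  [with G=0, H=6, D=6]  = -18

-18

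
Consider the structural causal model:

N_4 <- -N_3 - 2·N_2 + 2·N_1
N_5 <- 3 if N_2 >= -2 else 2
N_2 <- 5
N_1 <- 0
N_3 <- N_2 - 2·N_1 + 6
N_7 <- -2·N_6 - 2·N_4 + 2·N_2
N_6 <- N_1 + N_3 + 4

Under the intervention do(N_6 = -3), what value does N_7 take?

Intervening sets N_6 = -3 and removes its equation (N_6 <- N_1 + N_3 + 4).
N_3 = N_2 - 2·N_1 + 6  [with N_2=5, N_1=0]  = 11
N_4 = -N_3 - 2·N_2 + 2·N_1  [with N_3=11, N_2=5, N_1=0]  = -21
N_7 = -2·N_6 - 2·N_4 + 2·N_2  [with N_6=-3, N_4=-21, N_2=5]  = 58

58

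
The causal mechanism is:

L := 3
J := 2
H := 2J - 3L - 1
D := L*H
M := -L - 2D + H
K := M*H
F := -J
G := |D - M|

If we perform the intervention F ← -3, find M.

27

The intervention breaks the incoming arrows to F: F := -J no longer applies, and F = -3.
M is not downstream of the intervention, so its value is determined by the original equations.
H = 2J - 3L - 1  [with J=2, L=3]  = -6
D = L*H  [with L=3, H=-6]  = -18
M = -L - 2D + H  [with L=3, D=-18, H=-6]  = 27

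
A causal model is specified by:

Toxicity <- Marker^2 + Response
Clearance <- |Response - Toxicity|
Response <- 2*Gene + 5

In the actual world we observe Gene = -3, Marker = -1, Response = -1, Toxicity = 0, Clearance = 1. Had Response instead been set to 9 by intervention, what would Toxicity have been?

The intervention breaks the incoming arrows to Response: Response <- 2*Gene + 5 no longer applies, and Response = 9.
Toxicity = Marker^2 + Response  [with Marker=-1, Response=9]  = 10

10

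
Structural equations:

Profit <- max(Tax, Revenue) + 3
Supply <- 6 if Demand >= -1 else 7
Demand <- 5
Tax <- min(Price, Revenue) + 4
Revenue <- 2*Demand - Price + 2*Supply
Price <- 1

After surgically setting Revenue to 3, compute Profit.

Under do(Revenue=3), the mechanism Revenue <- 2*Demand - Price + 2*Supply is discarded; Revenue is fixed at 3.
Tax = min(Price, Revenue) + 4  [with Price=1, Revenue=3]  = 5
Profit = max(Tax, Revenue) + 3  [with Tax=5, Revenue=3]  = 8

8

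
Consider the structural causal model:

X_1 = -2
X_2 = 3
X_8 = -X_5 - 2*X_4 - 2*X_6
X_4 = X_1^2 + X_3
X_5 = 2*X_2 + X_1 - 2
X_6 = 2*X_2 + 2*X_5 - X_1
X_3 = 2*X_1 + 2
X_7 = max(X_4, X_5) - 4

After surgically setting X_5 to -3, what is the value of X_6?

The intervention breaks the incoming arrows to X_5: X_5 = 2*X_2 + X_1 - 2 no longer applies, and X_5 = -3.
X_6 = 2*X_2 + 2*X_5 - X_1  [with X_2=3, X_5=-3, X_1=-2]  = 2

2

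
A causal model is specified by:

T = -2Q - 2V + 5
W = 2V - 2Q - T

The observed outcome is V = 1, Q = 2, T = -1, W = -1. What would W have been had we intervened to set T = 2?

-4

The intervention breaks the incoming arrows to T: T = -2Q - 2V + 5 no longer applies, and T = 2.
W = 2V - 2Q - T  [with V=1, Q=2, T=2]  = -4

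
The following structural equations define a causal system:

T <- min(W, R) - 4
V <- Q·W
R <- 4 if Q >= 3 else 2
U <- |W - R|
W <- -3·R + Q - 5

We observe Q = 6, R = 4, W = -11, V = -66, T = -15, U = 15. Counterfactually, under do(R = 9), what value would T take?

-30

do(R=9) replaces the equation R <- 4 if Q >= 3 else 2 with the constant R = 9.
W = -3·R + Q - 5  [with R=9, Q=6]  = -26
T = min(W, R) - 4  [with W=-26, R=9]  = -30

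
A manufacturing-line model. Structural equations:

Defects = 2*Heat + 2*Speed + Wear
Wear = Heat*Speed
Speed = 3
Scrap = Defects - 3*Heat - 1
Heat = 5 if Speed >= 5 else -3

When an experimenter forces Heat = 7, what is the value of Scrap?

do(Heat=7) replaces the equation Heat = 5 if Speed >= 5 else -3 with the constant Heat = 7.
Wear = Heat*Speed  [with Heat=7, Speed=3]  = 21
Defects = 2*Heat + 2*Speed + Wear  [with Heat=7, Speed=3, Wear=21]  = 41
Scrap = Defects - 3*Heat - 1  [with Defects=41, Heat=7]  = 19

19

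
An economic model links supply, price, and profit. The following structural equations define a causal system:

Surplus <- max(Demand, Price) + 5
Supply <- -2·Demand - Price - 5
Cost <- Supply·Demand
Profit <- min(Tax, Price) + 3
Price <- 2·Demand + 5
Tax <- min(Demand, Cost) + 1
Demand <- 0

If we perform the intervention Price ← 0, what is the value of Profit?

3

Under do(Price=0), the mechanism Price <- 2·Demand + 5 is discarded; Price is fixed at 0.
Supply = -2·Demand - Price - 5  [with Demand=0, Price=0]  = -5
Cost = Supply·Demand  [with Supply=-5, Demand=0]  = 0
Tax = min(Demand, Cost) + 1  [with Demand=0, Cost=0]  = 1
Profit = min(Tax, Price) + 3  [with Tax=1, Price=0]  = 3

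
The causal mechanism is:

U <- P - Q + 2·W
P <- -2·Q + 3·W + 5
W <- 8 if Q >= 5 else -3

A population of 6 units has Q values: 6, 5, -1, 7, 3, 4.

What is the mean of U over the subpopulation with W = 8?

Observing W=8 restricts to units where W's equation naturally yields 8: Q ∈ {6, 5, 7}. In that subpopulation U = 27, 30, 24, mean 27.

27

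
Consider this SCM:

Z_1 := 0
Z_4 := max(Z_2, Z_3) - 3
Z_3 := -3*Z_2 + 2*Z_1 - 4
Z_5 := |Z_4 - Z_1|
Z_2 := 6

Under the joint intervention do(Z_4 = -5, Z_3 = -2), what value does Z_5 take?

The joint intervention fixes Z_4 = -5, Z_3 = -2, removing each variable's own equation.
Z_5 = |Z_4 - Z_1|  [with Z_4=-5, Z_1=0]  = 5

5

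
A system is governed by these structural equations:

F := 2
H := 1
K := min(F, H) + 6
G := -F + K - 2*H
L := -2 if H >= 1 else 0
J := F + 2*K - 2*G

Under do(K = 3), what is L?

do(K=3) replaces the equation K := min(F, H) + 6 with the constant K = 3.
L is not downstream of the intervention, so its value is determined by the original equations.
L = -2 if H >= 1 else 0  [with H=1]  = -2

-2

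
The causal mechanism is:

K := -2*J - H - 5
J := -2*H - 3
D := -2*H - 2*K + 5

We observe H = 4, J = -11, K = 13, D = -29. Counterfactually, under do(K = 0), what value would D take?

The intervention breaks the incoming arrows to K: K := -2*J - H - 5 no longer applies, and K = 0.
D = -2*H - 2*K + 5  [with H=4, K=0]  = -3

-3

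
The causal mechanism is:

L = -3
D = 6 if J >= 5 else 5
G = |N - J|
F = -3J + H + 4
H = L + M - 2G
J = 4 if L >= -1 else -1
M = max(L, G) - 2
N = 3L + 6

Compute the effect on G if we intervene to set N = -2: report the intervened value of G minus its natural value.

Under do(N=-2), the mechanism N = 3L + 6 is discarded; N is fixed at -2.
J = 4 if L >= -1 else -1  [with L=-3]  = -1
G = |N - J|  [with N=-2, J=-1]  = 1
Without intervention: N = 3L + 6  [with L=-3]  = -3; J = 4 if L >= -1 else -1  [with L=-3]  = -1; G = |N - J|  [with N=-3, J=-1]  = 2.
Change = 1 − 2 = -1.

-1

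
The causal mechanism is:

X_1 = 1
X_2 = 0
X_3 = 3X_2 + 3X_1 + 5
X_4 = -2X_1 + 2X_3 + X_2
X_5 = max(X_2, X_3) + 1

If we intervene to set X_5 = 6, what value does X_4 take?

The intervention breaks the incoming arrows to X_5: X_5 = max(X_2, X_3) + 1 no longer applies, and X_5 = 6.
Since X_4 is not a descendant of the intervened variable, it is unaffected.
X_3 = 3X_2 + 3X_1 + 5  [with X_2=0, X_1=1]  = 8
X_4 = -2X_1 + 2X_3 + X_2  [with X_1=1, X_3=8, X_2=0]  = 14

14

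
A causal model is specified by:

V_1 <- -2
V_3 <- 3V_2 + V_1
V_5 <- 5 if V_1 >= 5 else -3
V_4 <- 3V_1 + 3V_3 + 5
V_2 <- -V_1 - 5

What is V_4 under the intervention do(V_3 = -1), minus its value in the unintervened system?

The intervention breaks the incoming arrows to V_3: V_3 <- 3V_2 + V_1 no longer applies, and V_3 = -1.
V_4 = 3V_1 + 3V_3 + 5  [with V_1=-2, V_3=-1]  = -4
Without intervention: V_2 = -V_1 - 5  [with V_1=-2]  = -3; V_3 = 3V_2 + V_1  [with V_2=-3, V_1=-2]  = -11; V_4 = 3V_1 + 3V_3 + 5  [with V_1=-2, V_3=-11]  = -34.
Change = -4 − (-34) = 30.

30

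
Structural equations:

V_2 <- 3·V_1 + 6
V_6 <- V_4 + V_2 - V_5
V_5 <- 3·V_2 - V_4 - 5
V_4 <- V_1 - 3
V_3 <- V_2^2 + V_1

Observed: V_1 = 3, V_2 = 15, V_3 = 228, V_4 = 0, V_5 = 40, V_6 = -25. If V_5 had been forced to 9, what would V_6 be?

The intervention breaks the incoming arrows to V_5: V_5 <- 3·V_2 - V_4 - 5 no longer applies, and V_5 = 9.
V_2 = 3·V_1 + 6  [with V_1=3]  = 15
V_4 = V_1 - 3  [with V_1=3]  = 0
V_6 = V_4 + V_2 - V_5  [with V_4=0, V_2=15, V_5=9]  = 6

6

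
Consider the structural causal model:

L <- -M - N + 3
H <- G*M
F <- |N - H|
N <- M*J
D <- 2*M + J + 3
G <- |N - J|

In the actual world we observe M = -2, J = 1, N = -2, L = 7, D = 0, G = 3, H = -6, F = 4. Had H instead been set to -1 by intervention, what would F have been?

1

do(H=-1) replaces the equation H <- G*M with the constant H = -1.
N = M*J  [with M=-2, J=1]  = -2
F = |N - H|  [with N=-2, H=-1]  = 1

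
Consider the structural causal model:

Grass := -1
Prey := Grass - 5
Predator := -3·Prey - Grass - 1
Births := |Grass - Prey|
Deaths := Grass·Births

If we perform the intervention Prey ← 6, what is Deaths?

-7

do(Prey=6) replaces the equation Prey := Grass - 5 with the constant Prey = 6.
Births = |Grass - Prey|  [with Grass=-1, Prey=6]  = 7
Deaths = Grass·Births  [with Grass=-1, Births=7]  = -7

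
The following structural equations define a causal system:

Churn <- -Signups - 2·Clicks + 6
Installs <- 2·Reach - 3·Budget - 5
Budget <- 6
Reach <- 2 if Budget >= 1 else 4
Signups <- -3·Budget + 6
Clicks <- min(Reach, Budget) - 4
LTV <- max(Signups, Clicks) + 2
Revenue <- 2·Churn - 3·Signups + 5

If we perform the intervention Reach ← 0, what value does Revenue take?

93

Under do(Reach=0), the mechanism Reach <- 2 if Budget >= 1 else 4 is discarded; Reach is fixed at 0.
Clicks = min(Reach, Budget) - 4  [with Reach=0, Budget=6]  = -4
Signups = -3·Budget + 6  [with Budget=6]  = -12
Churn = -Signups - 2·Clicks + 6  [with Signups=-12, Clicks=-4]  = 26
Revenue = 2·Churn - 3·Signups + 5  [with Churn=26, Signups=-12]  = 93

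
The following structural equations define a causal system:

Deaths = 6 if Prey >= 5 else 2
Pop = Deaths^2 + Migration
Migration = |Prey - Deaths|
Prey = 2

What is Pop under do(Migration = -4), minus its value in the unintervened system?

-4

The intervention breaks the incoming arrows to Migration: Migration = |Prey - Deaths| no longer applies, and Migration = -4.
Deaths = 6 if Prey >= 5 else 2  [with Prey=2]  = 2
Pop = Deaths^2 + Migration  [with Deaths=2, Migration=-4]  = 0
Without intervention: Deaths = 6 if Prey >= 5 else 2  [with Prey=2]  = 2; Migration = |Prey - Deaths|  [with Prey=2, Deaths=2]  = 0; Pop = Deaths^2 + Migration  [with Deaths=2, Migration=0]  = 4.
Change = 0 − 4 = -4.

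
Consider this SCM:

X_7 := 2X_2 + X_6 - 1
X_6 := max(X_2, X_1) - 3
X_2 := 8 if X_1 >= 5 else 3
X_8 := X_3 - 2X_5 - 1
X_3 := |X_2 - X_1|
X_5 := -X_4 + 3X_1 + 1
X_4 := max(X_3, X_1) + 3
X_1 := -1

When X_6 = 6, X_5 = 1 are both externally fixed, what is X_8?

1

Under do(X_6 = 6, X_5 = 1), each intervened variable's structural equation is replaced by its fixed value.
X_2 = 8 if X_1 >= 5 else 3  [with X_1=-1]  = 3
X_3 = |X_2 - X_1|  [with X_2=3, X_1=-1]  = 4
X_8 = X_3 - 2X_5 - 1  [with X_3=4, X_5=1]  = 1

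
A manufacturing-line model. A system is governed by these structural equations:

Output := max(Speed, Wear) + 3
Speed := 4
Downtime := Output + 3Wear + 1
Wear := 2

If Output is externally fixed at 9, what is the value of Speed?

Under do(Output=9), the mechanism Output := max(Speed, Wear) + 3 is discarded; Output is fixed at 9.
Speed is not downstream of the intervention, so its value is determined by the original equations.

4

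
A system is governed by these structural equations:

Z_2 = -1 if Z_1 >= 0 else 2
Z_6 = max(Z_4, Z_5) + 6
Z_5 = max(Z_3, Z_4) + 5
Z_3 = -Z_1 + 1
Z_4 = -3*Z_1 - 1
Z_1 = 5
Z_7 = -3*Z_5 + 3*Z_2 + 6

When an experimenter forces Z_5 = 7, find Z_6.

The intervention breaks the incoming arrows to Z_5: Z_5 = max(Z_3, Z_4) + 5 no longer applies, and Z_5 = 7.
Z_4 = -3*Z_1 - 1  [with Z_1=5]  = -16
Z_6 = max(Z_4, Z_5) + 6  [with Z_4=-16, Z_5=7]  = 13

13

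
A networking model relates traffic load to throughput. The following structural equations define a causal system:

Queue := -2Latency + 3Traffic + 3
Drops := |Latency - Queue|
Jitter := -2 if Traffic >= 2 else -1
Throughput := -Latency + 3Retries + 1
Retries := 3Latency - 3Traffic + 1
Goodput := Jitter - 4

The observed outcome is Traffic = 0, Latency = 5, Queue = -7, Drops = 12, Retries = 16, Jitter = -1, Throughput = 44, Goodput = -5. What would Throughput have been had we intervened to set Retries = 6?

14

Under do(Retries=6), the mechanism Retries := 3Latency - 3Traffic + 1 is discarded; Retries is fixed at 6.
Throughput = -Latency + 3Retries + 1  [with Latency=5, Retries=6]  = 14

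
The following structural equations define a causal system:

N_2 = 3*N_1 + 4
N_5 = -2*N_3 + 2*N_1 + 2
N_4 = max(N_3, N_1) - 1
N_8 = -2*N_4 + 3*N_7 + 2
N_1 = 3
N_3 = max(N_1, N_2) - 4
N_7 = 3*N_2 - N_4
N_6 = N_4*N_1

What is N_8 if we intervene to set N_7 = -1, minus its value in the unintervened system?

-96

do(N_7=-1) replaces the equation N_7 = 3*N_2 - N_4 with the constant N_7 = -1.
N_2 = 3*N_1 + 4  [with N_1=3]  = 13
N_3 = max(N_1, N_2) - 4  [with N_1=3, N_2=13]  = 9
N_4 = max(N_3, N_1) - 1  [with N_3=9, N_1=3]  = 8
N_8 = -2*N_4 + 3*N_7 + 2  [with N_4=8, N_7=-1]  = -17
Without intervention: N_2 = 3*N_1 + 4  [with N_1=3]  = 13; N_3 = max(N_1, N_2) - 4  [with N_1=3, N_2=13]  = 9; N_4 = max(N_3, N_1) - 1  [with N_3=9, N_1=3]  = 8; N_7 = 3*N_2 - N_4  [with N_2=13, N_4=8]  = 31; N_8 = -2*N_4 + 3*N_7 + 2  [with N_4=8, N_7=31]  = 79.
Change = -17 − 79 = -96.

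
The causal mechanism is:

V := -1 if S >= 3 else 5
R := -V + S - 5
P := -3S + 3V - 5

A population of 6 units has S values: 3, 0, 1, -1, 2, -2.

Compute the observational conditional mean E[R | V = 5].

Conditioning on V=5 selects the 5 unit(s) with S ∈ {0, 1, -1, 2, -2}. Their R values: -10, -9, -11, -8, -12. Mean = -10.

-10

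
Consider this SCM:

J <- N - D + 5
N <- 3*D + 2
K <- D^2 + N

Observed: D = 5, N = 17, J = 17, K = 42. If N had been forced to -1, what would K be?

24

Under do(N=-1), the mechanism N <- 3*D + 2 is discarded; N is fixed at -1.
K = D^2 + N  [with D=5, N=-1]  = 24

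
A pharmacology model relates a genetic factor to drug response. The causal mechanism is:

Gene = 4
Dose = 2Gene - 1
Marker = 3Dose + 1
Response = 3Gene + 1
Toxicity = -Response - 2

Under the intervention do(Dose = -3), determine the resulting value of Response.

Under do(Dose=-3), the mechanism Dose = 2Gene - 1 is discarded; Dose is fixed at -3.
Since Response is not a descendant of the intervened variable, it is unaffected.
Response = 3Gene + 1  [with Gene=4]  = 13

13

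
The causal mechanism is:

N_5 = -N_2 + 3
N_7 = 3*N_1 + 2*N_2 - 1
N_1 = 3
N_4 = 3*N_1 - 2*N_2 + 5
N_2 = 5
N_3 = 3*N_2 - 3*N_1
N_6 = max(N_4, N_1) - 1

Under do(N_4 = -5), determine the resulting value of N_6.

Under do(N_4=-5), the mechanism N_4 = 3*N_1 - 2*N_2 + 5 is discarded; N_4 is fixed at -5.
N_6 = max(N_4, N_1) - 1  [with N_4=-5, N_1=3]  = 2

2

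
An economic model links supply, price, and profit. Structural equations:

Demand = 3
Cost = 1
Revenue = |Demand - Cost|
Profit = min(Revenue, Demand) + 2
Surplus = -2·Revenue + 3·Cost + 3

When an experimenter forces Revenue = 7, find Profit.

5

The intervention breaks the incoming arrows to Revenue: Revenue = |Demand - Cost| no longer applies, and Revenue = 7.
Profit = min(Revenue, Demand) + 2  [with Revenue=7, Demand=3]  = 5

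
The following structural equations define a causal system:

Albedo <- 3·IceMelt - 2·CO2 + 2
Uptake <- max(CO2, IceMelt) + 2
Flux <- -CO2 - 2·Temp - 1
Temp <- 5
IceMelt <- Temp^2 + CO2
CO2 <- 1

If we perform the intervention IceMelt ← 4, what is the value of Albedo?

The intervention breaks the incoming arrows to IceMelt: IceMelt <- Temp^2 + CO2 no longer applies, and IceMelt = 4.
Albedo = 3·IceMelt - 2·CO2 + 2  [with IceMelt=4, CO2=1]  = 12

12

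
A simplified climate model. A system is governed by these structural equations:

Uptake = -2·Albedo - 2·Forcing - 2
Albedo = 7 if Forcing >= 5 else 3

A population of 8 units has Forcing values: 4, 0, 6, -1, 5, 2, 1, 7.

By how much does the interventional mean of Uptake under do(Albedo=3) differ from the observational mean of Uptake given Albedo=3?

Every unit gets Albedo=3 under the intervention. Uptake values become -16, -8, -20, -6, -18, -12, -10, -22; E[Uptake|do(Albedo=3)] = -14.
E[Uptake|Albedo=3] averages over only the 5 units with Albedo=3 (Forcing = 4, 0, -1, 2, 1): Uptake = -16, -8, -6, -12, -10, mean -10.4.
Difference = -14 − (-10.4) = -3.6.

-3.6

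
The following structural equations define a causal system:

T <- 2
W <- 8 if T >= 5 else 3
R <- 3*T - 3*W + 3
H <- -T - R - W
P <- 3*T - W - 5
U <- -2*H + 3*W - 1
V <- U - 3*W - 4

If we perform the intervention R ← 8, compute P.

do(R=8) replaces the equation R <- 3*T - 3*W + 3 with the constant R = 8.
P is not downstream of the intervention, so its value is determined by the original equations.
W = 8 if T >= 5 else 3  [with T=2]  = 3
P = 3*T - W - 5  [with T=2, W=3]  = -2

-2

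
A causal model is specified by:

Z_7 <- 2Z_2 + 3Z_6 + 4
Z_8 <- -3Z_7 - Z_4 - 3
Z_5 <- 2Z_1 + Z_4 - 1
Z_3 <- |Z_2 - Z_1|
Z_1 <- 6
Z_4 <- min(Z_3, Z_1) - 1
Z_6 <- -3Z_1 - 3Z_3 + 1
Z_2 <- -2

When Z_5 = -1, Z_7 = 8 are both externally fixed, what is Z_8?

-32

Under do(Z_5 = -1, Z_7 = 8), each intervened variable's structural equation is replaced by its fixed value.
Z_3 = |Z_2 - Z_1|  [with Z_2=-2, Z_1=6]  = 8
Z_4 = min(Z_3, Z_1) - 1  [with Z_3=8, Z_1=6]  = 5
Z_8 = -3Z_7 - Z_4 - 3  [with Z_7=8, Z_4=5]  = -32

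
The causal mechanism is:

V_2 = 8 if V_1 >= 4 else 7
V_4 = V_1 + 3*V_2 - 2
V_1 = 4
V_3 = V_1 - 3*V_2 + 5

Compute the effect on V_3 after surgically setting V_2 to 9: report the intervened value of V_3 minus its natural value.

The intervention breaks the incoming arrows to V_2: V_2 = 8 if V_1 >= 4 else 7 no longer applies, and V_2 = 9.
V_3 = V_1 - 3*V_2 + 5  [with V_1=4, V_2=9]  = -18
Without intervention: V_2 = 8 if V_1 >= 4 else 7  [with V_1=4]  = 8; V_3 = V_1 - 3*V_2 + 5  [with V_1=4, V_2=8]  = -15.
Change = -18 − (-15) = -3.

-3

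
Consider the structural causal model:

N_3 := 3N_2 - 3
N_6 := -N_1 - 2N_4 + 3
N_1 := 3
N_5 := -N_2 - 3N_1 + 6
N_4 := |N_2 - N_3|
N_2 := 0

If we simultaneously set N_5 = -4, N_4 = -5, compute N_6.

Setting N_5 = -4, N_4 = -5 by intervention discards those variables' equations.
N_6 = -N_1 - 2N_4 + 3  [with N_1=3, N_4=-5]  = 10

10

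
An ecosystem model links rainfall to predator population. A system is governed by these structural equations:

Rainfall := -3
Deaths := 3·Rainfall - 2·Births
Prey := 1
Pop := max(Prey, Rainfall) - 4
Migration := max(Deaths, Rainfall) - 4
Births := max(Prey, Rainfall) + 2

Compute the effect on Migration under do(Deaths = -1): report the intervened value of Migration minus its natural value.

Intervening sets Deaths = -1 and removes its equation (Deaths := 3·Rainfall - 2·Births).
Migration = max(Deaths, Rainfall) - 4  [with Deaths=-1, Rainfall=-3]  = -5
Without intervention: Births = max(Prey, Rainfall) + 2  [with Prey=1, Rainfall=-3]  = 3; Deaths = 3·Rainfall - 2·Births  [with Rainfall=-3, Births=3]  = -15; Migration = max(Deaths, Rainfall) - 4  [with Deaths=-15, Rainfall=-3]  = -7.
Change = -5 − (-7) = 2.

2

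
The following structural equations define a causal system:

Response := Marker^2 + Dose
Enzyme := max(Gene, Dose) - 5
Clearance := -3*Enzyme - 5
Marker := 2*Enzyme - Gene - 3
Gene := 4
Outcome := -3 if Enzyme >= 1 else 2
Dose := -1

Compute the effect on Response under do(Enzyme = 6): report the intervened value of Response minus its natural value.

-56

do(Enzyme=6) replaces the equation Enzyme := max(Gene, Dose) - 5 with the constant Enzyme = 6.
Marker = 2*Enzyme - Gene - 3  [with Enzyme=6, Gene=4]  = 5
Response = Marker^2 + Dose  [with Marker=5, Dose=-1]  = 24
Without intervention: Enzyme = max(Gene, Dose) - 5  [with Gene=4, Dose=-1]  = -1; Marker = 2*Enzyme - Gene - 3  [with Enzyme=-1, Gene=4]  = -9; Response = Marker^2 + Dose  [with Marker=-9, Dose=-1]  = 80.
Change = 24 − 80 = -56.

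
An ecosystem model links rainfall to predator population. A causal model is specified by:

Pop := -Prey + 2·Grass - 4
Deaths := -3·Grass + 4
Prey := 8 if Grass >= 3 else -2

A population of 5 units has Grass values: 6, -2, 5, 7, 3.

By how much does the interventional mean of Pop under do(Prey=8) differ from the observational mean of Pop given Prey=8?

Under do(Prey=8), Prey's equation is replaced by Prey=8 for every unit. Per-unit Pop: 0, -16, -2, 2, -6. Mean = -4.4.
E[Pop|Prey=8] averages over only the 4 units with Prey=8 (Grass = 6, 5, 7, 3): Pop = 0, -2, 2, -6, mean -1.5.
Difference = -4.4 − (-1.5) = -2.9.

-2.9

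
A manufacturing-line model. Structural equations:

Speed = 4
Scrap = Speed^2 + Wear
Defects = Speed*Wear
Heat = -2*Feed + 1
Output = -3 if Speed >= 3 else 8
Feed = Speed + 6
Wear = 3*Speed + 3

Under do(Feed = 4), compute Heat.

-7

The intervention breaks the incoming arrows to Feed: Feed = Speed + 6 no longer applies, and Feed = 4.
Heat = -2*Feed + 1  [with Feed=4]  = -7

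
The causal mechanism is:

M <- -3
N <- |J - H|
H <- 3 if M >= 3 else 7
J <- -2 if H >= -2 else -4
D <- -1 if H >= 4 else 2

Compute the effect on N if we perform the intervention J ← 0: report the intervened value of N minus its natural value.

-2

The intervention breaks the incoming arrows to J: J <- -2 if H >= -2 else -4 no longer applies, and J = 0.
H = 3 if M >= 3 else 7  [with M=-3]  = 7
N = |J - H|  [with J=0, H=7]  = 7
Without intervention: H = 3 if M >= 3 else 7  [with M=-3]  = 7; J = -2 if H >= -2 else -4  [with H=7]  = -2; N = |J - H|  [with J=-2, H=7]  = 9.
Change = 7 − 9 = -2.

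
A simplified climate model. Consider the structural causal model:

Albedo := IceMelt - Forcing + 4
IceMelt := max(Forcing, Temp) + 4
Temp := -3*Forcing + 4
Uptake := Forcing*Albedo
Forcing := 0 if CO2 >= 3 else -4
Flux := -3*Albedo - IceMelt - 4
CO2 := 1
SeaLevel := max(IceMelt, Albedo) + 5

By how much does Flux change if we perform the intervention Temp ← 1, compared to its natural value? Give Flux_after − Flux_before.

The intervention breaks the incoming arrows to Temp: Temp := -3*Forcing + 4 no longer applies, and Temp = 1.
Forcing = 0 if CO2 >= 3 else -4  [with CO2=1]  = -4
IceMelt = max(Forcing, Temp) + 4  [with Forcing=-4, Temp=1]  = 5
Albedo = IceMelt - Forcing + 4  [with IceMelt=5, Forcing=-4]  = 13
Flux = -3*Albedo - IceMelt - 4  [with Albedo=13, IceMelt=5]  = -48
Without intervention: Forcing = 0 if CO2 >= 3 else -4  [with CO2=1]  = -4; Temp = -3*Forcing + 4  [with Forcing=-4]  = 16; IceMelt = max(Forcing, Temp) + 4  [with Forcing=-4, Temp=16]  = 20; Albedo = IceMelt - Forcing + 4  [with IceMelt=20, Forcing=-4]  = 28; Flux = -3*Albedo - IceMelt - 4  [with Albedo=28, IceMelt=20]  = -108.
Change = -48 − (-108) = 60.

60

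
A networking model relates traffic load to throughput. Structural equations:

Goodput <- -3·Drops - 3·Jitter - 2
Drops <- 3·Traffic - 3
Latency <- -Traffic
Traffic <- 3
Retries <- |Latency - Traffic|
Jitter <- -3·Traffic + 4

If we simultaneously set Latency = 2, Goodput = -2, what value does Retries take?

1

The joint intervention fixes Latency = 2, Goodput = -2, removing each variable's own equation.
Retries = |Latency - Traffic|  [with Latency=2, Traffic=3]  = 1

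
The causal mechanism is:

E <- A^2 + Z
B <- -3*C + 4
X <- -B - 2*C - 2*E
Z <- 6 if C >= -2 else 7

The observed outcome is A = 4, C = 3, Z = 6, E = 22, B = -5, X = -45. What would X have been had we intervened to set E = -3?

Under do(E=-3), the mechanism E <- A^2 + Z is discarded; E is fixed at -3.
B = -3*C + 4  [with C=3]  = -5
X = -B - 2*C - 2*E  [with B=-5, C=3, E=-3]  = 5

5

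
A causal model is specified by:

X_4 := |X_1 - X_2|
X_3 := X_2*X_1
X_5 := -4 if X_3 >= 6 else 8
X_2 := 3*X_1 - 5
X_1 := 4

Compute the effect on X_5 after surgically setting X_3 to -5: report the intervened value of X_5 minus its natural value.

12

do(X_3=-5) replaces the equation X_3 := X_2*X_1 with the constant X_3 = -5.
X_5 = -4 if X_3 >= 6 else 8  [with X_3=-5]  = 8
Without intervention: X_2 = 3*X_1 - 5  [with X_1=4]  = 7; X_3 = X_2*X_1  [with X_2=7, X_1=4]  = 28; X_5 = -4 if X_3 >= 6 else 8  [with X_3=28]  = -4.
Change = 8 − (-4) = 12.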